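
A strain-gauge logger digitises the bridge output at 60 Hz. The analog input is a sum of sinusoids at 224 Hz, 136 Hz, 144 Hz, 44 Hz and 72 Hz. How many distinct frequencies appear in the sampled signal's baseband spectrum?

fs/2 = 30 Hz.
224 Hz mod fs = 44 Hz.
44 Hz > fs/2 = 30 Hz, folds to fs − 44 Hz = 16 Hz.
136 Hz mod fs = 16 Hz.
16 Hz ≤ fs/2 = 30 Hz, appears at 16 Hz.
144 Hz mod fs = 24 Hz.
24 Hz ≤ fs/2 = 30 Hz, appears at 24 Hz.
44 Hz > fs/2 = 30 Hz, folds to fs − 44 Hz = 16 Hz.
72 Hz mod fs = 12 Hz.
12 Hz ≤ fs/2 = 30 Hz, appears at 12 Hz.
Distinct values: {12 Hz, 16 Hz, 24 Hz} → 3.

3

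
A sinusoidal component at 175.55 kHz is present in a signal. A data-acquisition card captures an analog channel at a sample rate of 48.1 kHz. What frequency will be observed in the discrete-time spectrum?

175.55 kHz mod fs = 31.25 kHz.
31.25 kHz > fs/2 = 24.05 kHz, folds to fs − 31.25 kHz = 16.85 kHz.

16.85 kHz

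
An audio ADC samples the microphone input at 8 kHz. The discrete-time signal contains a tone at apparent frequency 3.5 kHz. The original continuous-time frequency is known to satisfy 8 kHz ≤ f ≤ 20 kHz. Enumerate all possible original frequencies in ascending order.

11.5 kHz, 12.5 kHz, 19.5 kHz

Frequencies that alias to 3.5 kHz are k·fs ± 3.5 kHz for integer k ≥ 0.
k=0: 3.5 kHz.
k=1: 4.5 kHz, 11.5 kHz.
k=2: 12.5 kHz, 19.5 kHz.
k=3: 20.5 kHz, 27.5 kHz.
Within [8 kHz, 20 kHz]: 11.5 kHz, 12.5 kHz, 19.5 kHz.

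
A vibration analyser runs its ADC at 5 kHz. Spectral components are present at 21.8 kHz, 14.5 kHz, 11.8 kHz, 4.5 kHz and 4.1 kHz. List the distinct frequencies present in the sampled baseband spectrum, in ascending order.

fs/2 = 2.5 kHz.
21.8 kHz mod fs = 1.8 kHz.
1.8 kHz ≤ fs/2 = 2.5 kHz, appears at 1.8 kHz.
14.5 kHz mod fs = 4.5 kHz.
4.5 kHz > fs/2 = 2.5 kHz, folds to fs − 4.5 kHz = 0.5 kHz.
11.8 kHz mod fs = 1.8 kHz.
1.8 kHz ≤ fs/2 = 2.5 kHz, appears at 1.8 kHz.
4.5 kHz > fs/2 = 2.5 kHz, folds to fs − 4.5 kHz = 0.5 kHz.
4.1 kHz > fs/2 = 2.5 kHz, folds to fs − 4.1 kHz = 0.9 kHz.
Distinct values: {0.5 kHz, 0.9 kHz, 1.8 kHz}.

0.5 kHz, 0.9 kHz, 1.8 kHz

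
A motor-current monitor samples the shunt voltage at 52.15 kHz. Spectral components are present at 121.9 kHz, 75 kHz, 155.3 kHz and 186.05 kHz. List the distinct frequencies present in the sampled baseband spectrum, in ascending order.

fs/2 = 26.075 kHz.
121.9 kHz mod fs = 17.6 kHz.
17.6 kHz ≤ fs/2 = 26.075 kHz, appears at 17.6 kHz.
75 kHz mod fs = 22.85 kHz.
22.85 kHz ≤ fs/2 = 26.075 kHz, appears at 22.85 kHz.
155.3 kHz mod fs = 51 kHz.
51 kHz > fs/2 = 26.075 kHz, folds to fs − 51 kHz = 1.15 kHz.
186.05 kHz mod fs = 29.6 kHz.
29.6 kHz > fs/2 = 26.075 kHz, folds to fs − 29.6 kHz = 22.55 kHz.
Distinct values: {1.15 kHz, 17.6 kHz, 22.55 kHz, 22.85 kHz}.

1.15 kHz, 17.6 kHz, 22.55 kHz, 22.85 kHz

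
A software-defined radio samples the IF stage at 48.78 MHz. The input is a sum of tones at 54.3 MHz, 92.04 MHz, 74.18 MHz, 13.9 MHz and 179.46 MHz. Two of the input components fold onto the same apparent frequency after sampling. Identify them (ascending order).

fs/2 = 24.39 MHz.
54.3 MHz mod fs = 5.52 MHz.
5.52 MHz ≤ fs/2 = 24.39 MHz, appears at 5.52 MHz.
92.04 MHz mod fs = 43.26 MHz.
43.26 MHz > fs/2 = 24.39 MHz, folds to fs − 43.26 MHz = 5.52 MHz.
74.18 MHz mod fs = 25.4 MHz.
25.4 MHz > fs/2 = 24.39 MHz, folds to fs − 25.4 MHz = 23.38 MHz.
13.9 MHz ≤ fs/2 = 24.39 MHz, passes unchanged.
179.46 MHz mod fs = 33.12 MHz.
33.12 MHz > fs/2 = 24.39 MHz, folds to fs − 33.12 MHz = 15.66 MHz.
54.3 MHz and 92.04 MHz both map to 5.52 MHz.

54.3 MHz, 92.04 MHz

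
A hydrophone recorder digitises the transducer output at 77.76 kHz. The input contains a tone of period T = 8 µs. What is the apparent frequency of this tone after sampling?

T = 8 µs → f = 1/T = 125 kHz.
125 kHz mod fs = 47.24 kHz.
47.24 kHz > fs/2 = 38.88 kHz, folds to fs − 47.24 kHz = 30.52 kHz.

30.52 kHz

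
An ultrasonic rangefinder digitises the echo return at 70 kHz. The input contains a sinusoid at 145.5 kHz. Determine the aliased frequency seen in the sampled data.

145.5 kHz mod fs = 5.5 kHz.
5.5 kHz ≤ fs/2 = 35 kHz, appears at 5.5 kHz.

5.5 kHz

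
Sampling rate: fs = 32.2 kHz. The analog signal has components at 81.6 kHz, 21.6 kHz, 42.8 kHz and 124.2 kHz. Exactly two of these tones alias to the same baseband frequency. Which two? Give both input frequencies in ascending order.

fs/2 = 16.1 kHz.
81.6 kHz mod fs = 17.2 kHz.
17.2 kHz > fs/2 = 16.1 kHz, folds to fs − 17.2 kHz = 15 kHz.
21.6 kHz > fs/2 = 16.1 kHz, folds to fs − 21.6 kHz = 10.6 kHz.
42.8 kHz mod fs = 10.6 kHz.
10.6 kHz ≤ fs/2 = 16.1 kHz, appears at 10.6 kHz.
124.2 kHz mod fs = 27.6 kHz.
27.6 kHz > fs/2 = 16.1 kHz, folds to fs − 27.6 kHz = 4.6 kHz.
21.6 kHz and 42.8 kHz both map to 10.6 kHz.

21.6 kHz, 42.8 kHz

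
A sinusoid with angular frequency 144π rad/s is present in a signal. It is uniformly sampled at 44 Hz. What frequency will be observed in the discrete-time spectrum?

ω = 144π rad/s → f = ω/(2π) = 72 Hz.
72 Hz mod fs = 28 Hz.
28 Hz > fs/2 = 22 Hz, folds to fs − 28 Hz = 16 Hz.

16 Hz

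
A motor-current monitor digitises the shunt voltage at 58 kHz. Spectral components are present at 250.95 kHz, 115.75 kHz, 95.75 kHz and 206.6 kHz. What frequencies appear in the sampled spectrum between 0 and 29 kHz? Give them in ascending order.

0.25 kHz, 18.95 kHz, 20.25 kHz, 25.4 kHz

fs/2 = 29 kHz.
250.95 kHz mod fs = 18.95 kHz.
18.95 kHz ≤ fs/2 = 29 kHz, appears at 18.95 kHz.
115.75 kHz mod fs = 57.75 kHz.
57.75 kHz > fs/2 = 29 kHz, folds to fs − 57.75 kHz = 0.25 kHz.
95.75 kHz mod fs = 37.75 kHz.
37.75 kHz > fs/2 = 29 kHz, folds to fs − 37.75 kHz = 20.25 kHz.
206.6 kHz mod fs = 32.6 kHz.
32.6 kHz > fs/2 = 29 kHz, folds to fs − 32.6 kHz = 25.4 kHz.
Distinct values: {0.25 kHz, 18.95 kHz, 20.25 kHz, 25.4 kHz}.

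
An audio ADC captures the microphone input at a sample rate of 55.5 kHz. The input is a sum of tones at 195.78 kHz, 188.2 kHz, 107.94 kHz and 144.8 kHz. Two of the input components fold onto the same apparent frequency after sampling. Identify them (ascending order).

144.8 kHz, 188.2 kHz

fs/2 = 27.75 kHz.
195.78 kHz mod fs = 29.28 kHz.
29.28 kHz > fs/2 = 27.75 kHz, folds to fs − 29.28 kHz = 26.22 kHz.
188.2 kHz mod fs = 21.7 kHz.
21.7 kHz ≤ fs/2 = 27.75 kHz, appears at 21.7 kHz.
107.94 kHz mod fs = 52.44 kHz.
52.44 kHz > fs/2 = 27.75 kHz, folds to fs − 52.44 kHz = 3.06 kHz.
144.8 kHz mod fs = 33.8 kHz.
33.8 kHz > fs/2 = 27.75 kHz, folds to fs − 33.8 kHz = 21.7 kHz.
144.8 kHz and 188.2 kHz both map to 21.7 kHz.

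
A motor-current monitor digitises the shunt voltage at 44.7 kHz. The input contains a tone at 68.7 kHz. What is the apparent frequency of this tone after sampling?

68.7 kHz mod fs = 24 kHz.
24 kHz > fs/2 = 22.35 kHz, folds to fs − 24 kHz = 20.7 kHz.

20.7 kHz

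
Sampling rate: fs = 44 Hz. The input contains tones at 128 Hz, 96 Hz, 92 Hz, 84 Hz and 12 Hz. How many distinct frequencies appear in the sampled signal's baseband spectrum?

fs/2 = 22 Hz.
128 Hz mod fs = 40 Hz.
40 Hz > fs/2 = 22 Hz, folds to fs − 40 Hz = 4 Hz.
96 Hz mod fs = 8 Hz.
8 Hz ≤ fs/2 = 22 Hz, appears at 8 Hz.
92 Hz mod fs = 4 Hz.
4 Hz ≤ fs/2 = 22 Hz, appears at 4 Hz.
84 Hz mod fs = 40 Hz.
40 Hz > fs/2 = 22 Hz, folds to fs − 40 Hz = 4 Hz.
12 Hz ≤ fs/2 = 22 Hz, passes unchanged.
Distinct values: {4 Hz, 8 Hz, 12 Hz} → 3.

3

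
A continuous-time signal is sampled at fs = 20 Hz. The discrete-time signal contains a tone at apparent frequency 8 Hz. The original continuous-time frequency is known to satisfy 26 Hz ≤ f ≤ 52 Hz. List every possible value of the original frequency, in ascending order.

Frequencies that alias to 8 Hz are k·fs ± 8 Hz for integer k ≥ 0.
k=0: 8 Hz.
k=1: 12 Hz, 28 Hz.
k=2: 32 Hz, 48 Hz.
k=3: 52 Hz, 68 Hz.
k=4: 72 Hz, 88 Hz.
Within [26 Hz, 52 Hz]: 28 Hz, 32 Hz, 48 Hz, 52 Hz.

28 Hz, 32 Hz, 48 Hz, 52 Hz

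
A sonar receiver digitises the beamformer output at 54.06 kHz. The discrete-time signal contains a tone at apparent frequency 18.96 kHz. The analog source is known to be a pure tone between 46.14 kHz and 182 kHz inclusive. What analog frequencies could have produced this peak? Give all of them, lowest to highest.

73.02 kHz, 89.16 kHz, 127.08 kHz, 143.22 kHz, 181.14 kHz

Frequencies that alias to 18.96 kHz are k·fs ± 18.96 kHz for integer k ≥ 0.
k=0: 18.96 kHz.
k=1: 35.1 kHz, 73.02 kHz.
k=2: 89.16 kHz, 127.08 kHz.
k=3: 143.22 kHz, 181.14 kHz.
k=4: 197.28 kHz, 235.2 kHz.
Within [46.14 kHz, 182 kHz]: 73.02 kHz, 89.16 kHz, 127.08 kHz, 143.22 kHz, 181.14 kHz.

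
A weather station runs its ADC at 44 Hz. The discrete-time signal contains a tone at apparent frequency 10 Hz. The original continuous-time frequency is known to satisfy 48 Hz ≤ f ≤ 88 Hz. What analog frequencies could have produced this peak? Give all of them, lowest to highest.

54 Hz, 78 Hz

Frequencies that alias to 10 Hz are k·fs ± 10 Hz for integer k ≥ 0.
k=0: 10 Hz.
k=1: 34 Hz, 54 Hz.
k=2: 78 Hz, 98 Hz.
k=3: 122 Hz, 142 Hz.
Within [48 Hz, 88 Hz]: 54 Hz, 78 Hz.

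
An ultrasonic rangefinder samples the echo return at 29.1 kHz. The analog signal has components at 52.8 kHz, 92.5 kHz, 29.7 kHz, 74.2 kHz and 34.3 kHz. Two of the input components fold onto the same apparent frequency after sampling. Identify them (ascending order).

34.3 kHz, 92.5 kHz

fs/2 = 14.55 kHz.
52.8 kHz mod fs = 23.7 kHz.
23.7 kHz > fs/2 = 14.55 kHz, folds to fs − 23.7 kHz = 5.4 kHz.
92.5 kHz mod fs = 5.2 kHz.
5.2 kHz ≤ fs/2 = 14.55 kHz, appears at 5.2 kHz.
29.7 kHz mod fs = 0.6 kHz.
0.6 kHz ≤ fs/2 = 14.55 kHz, appears at 0.6 kHz.
74.2 kHz mod fs = 16 kHz.
16 kHz > fs/2 = 14.55 kHz, folds to fs − 16 kHz = 13.1 kHz.
34.3 kHz mod fs = 5.2 kHz.
5.2 kHz ≤ fs/2 = 14.55 kHz, appears at 5.2 kHz.
34.3 kHz and 92.5 kHz both map to 5.2 kHz.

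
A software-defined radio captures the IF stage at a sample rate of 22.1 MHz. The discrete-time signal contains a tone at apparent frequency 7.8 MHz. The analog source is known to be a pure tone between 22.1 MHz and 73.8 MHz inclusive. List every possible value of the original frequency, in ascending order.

Frequencies that alias to 7.8 MHz are k·fs ± 7.8 MHz for integer k ≥ 0.
k=0: 7.8 MHz.
k=1: 14.3 MHz, 29.9 MHz.
k=2: 36.4 MHz, 52 MHz.
k=3: 58.5 MHz, 74.1 MHz.
k=4: 80.6 MHz, 96.2 MHz.
Within [22.1 MHz, 73.8 MHz]: 29.9 MHz, 36.4 MHz, 52 MHz, 58.5 MHz.

29.9 MHz, 36.4 MHz, 52 MHz, 58.5 MHz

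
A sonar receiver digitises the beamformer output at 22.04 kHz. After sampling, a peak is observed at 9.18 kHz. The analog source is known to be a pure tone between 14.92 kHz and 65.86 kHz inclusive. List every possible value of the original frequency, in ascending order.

31.22 kHz, 34.9 kHz, 53.26 kHz, 56.94 kHz

Frequencies that alias to 9.18 kHz are k·fs ± 9.18 kHz for integer k ≥ 0.
k=0: 9.18 kHz.
k=1: 12.86 kHz, 31.22 kHz.
k=2: 34.9 kHz, 53.26 kHz.
k=3: 56.94 kHz, 75.3 kHz.
k=4: 78.98 kHz, 97.34 kHz.
Within [14.92 kHz, 65.86 kHz]: 31.22 kHz, 34.9 kHz, 53.26 kHz, 56.94 kHz.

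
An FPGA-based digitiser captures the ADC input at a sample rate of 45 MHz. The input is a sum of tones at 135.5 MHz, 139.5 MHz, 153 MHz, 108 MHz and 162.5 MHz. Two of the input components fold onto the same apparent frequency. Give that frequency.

18 MHz

fs/2 = 22.5 MHz.
135.5 MHz mod fs = 0.5 MHz.
0.5 MHz ≤ fs/2 = 22.5 MHz, appears at 0.5 MHz.
139.5 MHz mod fs = 4.5 MHz.
4.5 MHz ≤ fs/2 = 22.5 MHz, appears at 4.5 MHz.
153 MHz mod fs = 18 MHz.
18 MHz ≤ fs/2 = 22.5 MHz, appears at 18 MHz.
108 MHz mod fs = 18 MHz.
18 MHz ≤ fs/2 = 22.5 MHz, appears at 18 MHz.
162.5 MHz mod fs = 27.5 MHz.
27.5 MHz > fs/2 = 22.5 MHz, folds to fs − 27.5 MHz = 17.5 MHz.
108 MHz and 153 MHz both map to 18 MHz.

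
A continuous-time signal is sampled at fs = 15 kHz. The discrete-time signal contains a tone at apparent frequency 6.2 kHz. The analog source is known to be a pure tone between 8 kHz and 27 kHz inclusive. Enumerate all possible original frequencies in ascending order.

8.8 kHz, 21.2 kHz, 23.8 kHz

Frequencies that alias to 6.2 kHz are k·fs ± 6.2 kHz for integer k ≥ 0.
k=0: 6.2 kHz.
k=1: 8.8 kHz, 21.2 kHz.
k=2: 23.8 kHz, 36.2 kHz.
k=3: 38.8 kHz, 51.2 kHz.
Within [8 kHz, 27 kHz]: 8.8 kHz, 21.2 kHz, 23.8 kHz.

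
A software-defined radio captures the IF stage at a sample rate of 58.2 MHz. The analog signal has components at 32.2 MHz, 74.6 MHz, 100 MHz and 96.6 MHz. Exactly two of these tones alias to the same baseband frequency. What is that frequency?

16.4 MHz

fs/2 = 29.1 MHz.
32.2 MHz > fs/2 = 29.1 MHz, folds to fs − 32.2 MHz = 26 MHz.
74.6 MHz mod fs = 16.4 MHz.
16.4 MHz ≤ fs/2 = 29.1 MHz, appears at 16.4 MHz.
100 MHz mod fs = 41.8 MHz.
41.8 MHz > fs/2 = 29.1 MHz, folds to fs − 41.8 MHz = 16.4 MHz.
96.6 MHz mod fs = 38.4 MHz.
38.4 MHz > fs/2 = 29.1 MHz, folds to fs − 38.4 MHz = 19.8 MHz.
74.6 MHz and 100 MHz both map to 16.4 MHz.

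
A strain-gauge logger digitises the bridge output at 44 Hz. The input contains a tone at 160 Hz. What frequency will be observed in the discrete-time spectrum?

160 Hz mod fs = 28 Hz.
28 Hz > fs/2 = 22 Hz, folds to fs − 28 Hz = 16 Hz.

16 Hz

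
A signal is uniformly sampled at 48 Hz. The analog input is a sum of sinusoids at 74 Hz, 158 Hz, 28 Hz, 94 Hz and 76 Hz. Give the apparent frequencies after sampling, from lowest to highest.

2 Hz, 14 Hz, 20 Hz, 22 Hz

fs/2 = 24 Hz.
74 Hz mod fs = 26 Hz.
26 Hz > fs/2 = 24 Hz, folds to fs − 26 Hz = 22 Hz.
158 Hz mod fs = 14 Hz.
14 Hz ≤ fs/2 = 24 Hz, appears at 14 Hz.
28 Hz > fs/2 = 24 Hz, folds to fs − 28 Hz = 20 Hz.
94 Hz mod fs = 46 Hz.
46 Hz > fs/2 = 24 Hz, folds to fs − 46 Hz = 2 Hz.
76 Hz mod fs = 28 Hz.
28 Hz > fs/2 = 24 Hz, folds to fs − 28 Hz = 20 Hz.
Distinct values: {2 Hz, 14 Hz, 20 Hz, 22 Hz}.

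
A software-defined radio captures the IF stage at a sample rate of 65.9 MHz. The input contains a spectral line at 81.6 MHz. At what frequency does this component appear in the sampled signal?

81.6 MHz mod fs = 15.7 MHz.
15.7 MHz ≤ fs/2 = 32.95 MHz, appears at 15.7 MHz.

15.7 MHz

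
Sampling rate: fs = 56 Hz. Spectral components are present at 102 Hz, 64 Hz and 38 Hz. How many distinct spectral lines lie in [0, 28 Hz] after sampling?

3

fs/2 = 28 Hz.
102 Hz mod fs = 46 Hz.
46 Hz > fs/2 = 28 Hz, folds to fs − 46 Hz = 10 Hz.
64 Hz mod fs = 8 Hz.
8 Hz ≤ fs/2 = 28 Hz, appears at 8 Hz.
38 Hz > fs/2 = 28 Hz, folds to fs − 38 Hz = 18 Hz.
Distinct values: {8 Hz, 10 Hz, 18 Hz} → 3.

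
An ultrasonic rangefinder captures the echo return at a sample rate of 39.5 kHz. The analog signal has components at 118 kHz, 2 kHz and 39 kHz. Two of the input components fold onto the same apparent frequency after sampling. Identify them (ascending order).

fs/2 = 19.75 kHz.
118 kHz mod fs = 39 kHz.
39 kHz > fs/2 = 19.75 kHz, folds to fs − 39 kHz = 0.5 kHz.
2 kHz ≤ fs/2 = 19.75 kHz, passes unchanged.
39 kHz > fs/2 = 19.75 kHz, folds to fs − 39 kHz = 0.5 kHz.
39 kHz and 118 kHz both map to 0.5 kHz.

39 kHz, 118 kHz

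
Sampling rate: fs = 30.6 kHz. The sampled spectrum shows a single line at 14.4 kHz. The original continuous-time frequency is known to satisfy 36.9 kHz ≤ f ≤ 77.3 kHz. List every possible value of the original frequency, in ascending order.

45 kHz, 46.8 kHz, 75.6 kHz

Frequencies that alias to 14.4 kHz are k·fs ± 14.4 kHz for integer k ≥ 0.
k=0: 14.4 kHz.
k=1: 16.2 kHz, 45 kHz.
k=2: 46.8 kHz, 75.6 kHz.
k=3: 77.4 kHz, 106.2 kHz.
Within [36.9 kHz, 77.3 kHz]: 45 kHz, 46.8 kHz, 75.6 kHz.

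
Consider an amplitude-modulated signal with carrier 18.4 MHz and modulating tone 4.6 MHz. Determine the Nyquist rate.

46 MHz

AM sidebands sit at fc ± fm = 13.8 MHz and 23 MHz.
Highest-frequency component: 23 MHz.
Nyquist rate = 2 × 23 MHz = 46 MHz.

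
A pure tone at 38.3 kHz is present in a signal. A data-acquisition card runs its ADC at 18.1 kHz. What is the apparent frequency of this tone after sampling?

38.3 kHz mod fs = 2.1 kHz.
2.1 kHz ≤ fs/2 = 9.05 kHz, appears at 2.1 kHz.

2.1 kHz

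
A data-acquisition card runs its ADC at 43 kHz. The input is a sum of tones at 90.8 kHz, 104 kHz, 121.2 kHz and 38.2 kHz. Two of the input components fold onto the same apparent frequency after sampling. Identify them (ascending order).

fs/2 = 21.5 kHz.
90.8 kHz mod fs = 4.8 kHz.
4.8 kHz ≤ fs/2 = 21.5 kHz, appears at 4.8 kHz.
104 kHz mod fs = 18 kHz.
18 kHz ≤ fs/2 = 21.5 kHz, appears at 18 kHz.
121.2 kHz mod fs = 35.2 kHz.
35.2 kHz > fs/2 = 21.5 kHz, folds to fs − 35.2 kHz = 7.8 kHz.
38.2 kHz > fs/2 = 21.5 kHz, folds to fs − 38.2 kHz = 4.8 kHz.
38.2 kHz and 90.8 kHz both map to 4.8 kHz.

38.2 kHz, 90.8 kHz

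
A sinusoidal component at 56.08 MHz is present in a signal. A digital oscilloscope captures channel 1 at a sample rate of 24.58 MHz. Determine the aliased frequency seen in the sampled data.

56.08 MHz mod fs = 6.92 MHz.
6.92 MHz ≤ fs/2 = 12.29 MHz, appears at 6.92 MHz.

6.92 MHz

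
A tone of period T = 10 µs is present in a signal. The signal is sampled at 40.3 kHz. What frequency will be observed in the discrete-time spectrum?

T = 10 µs → f = 1/T = 100 kHz.
100 kHz mod fs = 19.4 kHz.
19.4 kHz ≤ fs/2 = 20.15 kHz, appears at 19.4 kHz.

19.4 kHz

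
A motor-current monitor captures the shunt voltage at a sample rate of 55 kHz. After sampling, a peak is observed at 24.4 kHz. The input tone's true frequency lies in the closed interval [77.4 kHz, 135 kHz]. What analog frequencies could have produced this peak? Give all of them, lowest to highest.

Frequencies that alias to 24.4 kHz are k·fs ± 24.4 kHz for integer k ≥ 0.
k=0: 24.4 kHz.
k=1: 30.6 kHz, 79.4 kHz.
k=2: 85.6 kHz, 134.4 kHz.
k=3: 140.6 kHz, 189.4 kHz.
Within [77.4 kHz, 135 kHz]: 79.4 kHz, 85.6 kHz, 134.4 kHz.

79.4 kHz, 85.6 kHz, 134.4 kHz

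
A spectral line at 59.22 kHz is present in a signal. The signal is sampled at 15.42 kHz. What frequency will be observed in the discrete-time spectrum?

2.46 kHz

59.22 kHz mod fs = 12.96 kHz.
12.96 kHz > fs/2 = 7.71 kHz, folds to fs − 12.96 kHz = 2.46 kHz.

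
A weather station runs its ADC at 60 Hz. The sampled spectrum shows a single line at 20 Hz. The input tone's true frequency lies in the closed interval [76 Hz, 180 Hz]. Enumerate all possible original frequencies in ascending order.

80 Hz, 100 Hz, 140 Hz, 160 Hz

Frequencies that alias to 20 Hz are k·fs ± 20 Hz for integer k ≥ 0.
k=0: 20 Hz.
k=1: 40 Hz, 80 Hz.
k=2: 100 Hz, 140 Hz.
k=3: 160 Hz, 200 Hz.
k=4: 220 Hz, 260 Hz.
Within [76 Hz, 180 Hz]: 80 Hz, 100 Hz, 140 Hz, 160 Hz.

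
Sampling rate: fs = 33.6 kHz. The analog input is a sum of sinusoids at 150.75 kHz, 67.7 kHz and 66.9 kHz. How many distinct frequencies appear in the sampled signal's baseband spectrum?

fs/2 = 16.8 kHz.
150.75 kHz mod fs = 16.35 kHz.
16.35 kHz ≤ fs/2 = 16.8 kHz, appears at 16.35 kHz.
67.7 kHz mod fs = 0.5 kHz.
0.5 kHz ≤ fs/2 = 16.8 kHz, appears at 0.5 kHz.
66.9 kHz mod fs = 33.3 kHz.
33.3 kHz > fs/2 = 16.8 kHz, folds to fs − 33.3 kHz = 0.3 kHz.
Distinct values: {0.3 kHz, 0.5 kHz, 16.35 kHz} → 3.

3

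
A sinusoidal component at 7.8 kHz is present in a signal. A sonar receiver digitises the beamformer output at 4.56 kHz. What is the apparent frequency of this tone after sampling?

1.32 kHz

7.8 kHz mod fs = 3.24 kHz.
3.24 kHz > fs/2 = 2.28 kHz, folds to fs − 3.24 kHz = 1.32 kHz.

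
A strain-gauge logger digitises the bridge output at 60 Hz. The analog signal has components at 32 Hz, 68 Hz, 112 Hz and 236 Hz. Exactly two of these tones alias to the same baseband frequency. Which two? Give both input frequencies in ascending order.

68 Hz, 112 Hz

fs/2 = 30 Hz.
32 Hz > fs/2 = 30 Hz, folds to fs − 32 Hz = 28 Hz.
68 Hz mod fs = 8 Hz.
8 Hz ≤ fs/2 = 30 Hz, appears at 8 Hz.
112 Hz mod fs = 52 Hz.
52 Hz > fs/2 = 30 Hz, folds to fs − 52 Hz = 8 Hz.
236 Hz mod fs = 56 Hz.
56 Hz > fs/2 = 30 Hz, folds to fs − 56 Hz = 4 Hz.
68 Hz and 112 Hz both map to 8 Hz.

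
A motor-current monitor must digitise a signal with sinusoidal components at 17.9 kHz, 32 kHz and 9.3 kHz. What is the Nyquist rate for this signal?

64 kHz

Highest-frequency component: 32 kHz.
Nyquist rate = 2 × 32 kHz = 64 kHz.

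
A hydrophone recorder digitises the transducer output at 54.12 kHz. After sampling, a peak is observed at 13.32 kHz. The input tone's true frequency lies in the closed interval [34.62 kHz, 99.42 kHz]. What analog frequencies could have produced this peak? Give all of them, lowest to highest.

40.8 kHz, 67.44 kHz, 94.92 kHz

Frequencies that alias to 13.32 kHz are k·fs ± 13.32 kHz for integer k ≥ 0.
k=0: 13.32 kHz.
k=1: 40.8 kHz, 67.44 kHz.
k=2: 94.92 kHz, 121.56 kHz.
k=3: 149.04 kHz, 175.68 kHz.
Within [34.62 kHz, 99.42 kHz]: 40.8 kHz, 67.44 kHz, 94.92 kHz.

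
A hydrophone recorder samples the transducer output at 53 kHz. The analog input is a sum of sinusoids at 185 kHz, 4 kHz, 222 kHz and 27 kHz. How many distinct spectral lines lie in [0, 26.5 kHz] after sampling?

fs/2 = 26.5 kHz.
185 kHz mod fs = 26 kHz.
26 kHz ≤ fs/2 = 26.5 kHz, appears at 26 kHz.
4 kHz ≤ fs/2 = 26.5 kHz, passes unchanged.
222 kHz mod fs = 10 kHz.
10 kHz ≤ fs/2 = 26.5 kHz, appears at 10 kHz.
27 kHz > fs/2 = 26.5 kHz, folds to fs − 27 kHz = 26 kHz.
Distinct values: {4 kHz, 10 kHz, 26 kHz} → 3.

3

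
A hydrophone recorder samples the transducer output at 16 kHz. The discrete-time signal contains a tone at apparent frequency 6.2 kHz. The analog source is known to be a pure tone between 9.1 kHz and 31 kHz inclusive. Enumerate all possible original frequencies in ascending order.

9.8 kHz, 22.2 kHz, 25.8 kHz

Frequencies that alias to 6.2 kHz are k·fs ± 6.2 kHz for integer k ≥ 0.
k=0: 6.2 kHz.
k=1: 9.8 kHz, 22.2 kHz.
k=2: 25.8 kHz, 38.2 kHz.
k=3: 41.8 kHz, 54.2 kHz.
Within [9.1 kHz, 31 kHz]: 9.8 kHz, 22.2 kHz, 25.8 kHz.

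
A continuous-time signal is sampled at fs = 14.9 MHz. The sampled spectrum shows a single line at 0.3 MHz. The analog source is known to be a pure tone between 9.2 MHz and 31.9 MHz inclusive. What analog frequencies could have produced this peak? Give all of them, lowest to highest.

Frequencies that alias to 0.3 MHz are k·fs ± 0.3 MHz for integer k ≥ 0.
k=0: 0.3 MHz.
k=1: 14.6 MHz, 15.2 MHz.
k=2: 29.5 MHz, 30.1 MHz.
k=3: 44.4 MHz, 45 MHz.
Within [9.2 MHz, 31.9 MHz]: 14.6 MHz, 15.2 MHz, 29.5 MHz, 30.1 MHz.

14.6 MHz, 15.2 MHz, 29.5 MHz, 30.1 MHz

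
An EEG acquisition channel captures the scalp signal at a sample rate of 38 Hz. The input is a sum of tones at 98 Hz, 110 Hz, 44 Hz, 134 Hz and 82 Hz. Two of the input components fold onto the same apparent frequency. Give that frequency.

6 Hz

fs/2 = 19 Hz.
98 Hz mod fs = 22 Hz.
22 Hz > fs/2 = 19 Hz, folds to fs − 22 Hz = 16 Hz.
110 Hz mod fs = 34 Hz.
34 Hz > fs/2 = 19 Hz, folds to fs − 34 Hz = 4 Hz.
44 Hz mod fs = 6 Hz.
6 Hz ≤ fs/2 = 19 Hz, appears at 6 Hz.
134 Hz mod fs = 20 Hz.
20 Hz > fs/2 = 19 Hz, folds to fs − 20 Hz = 18 Hz.
82 Hz mod fs = 6 Hz.
6 Hz ≤ fs/2 = 19 Hz, appears at 6 Hz.
44 Hz and 82 Hz both map to 6 Hz.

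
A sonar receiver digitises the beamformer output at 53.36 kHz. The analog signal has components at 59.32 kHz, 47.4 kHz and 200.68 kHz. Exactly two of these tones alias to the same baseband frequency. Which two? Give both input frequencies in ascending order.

47.4 kHz, 59.32 kHz

fs/2 = 26.68 kHz.
59.32 kHz mod fs = 5.96 kHz.
5.96 kHz ≤ fs/2 = 26.68 kHz, appears at 5.96 kHz.
47.4 kHz > fs/2 = 26.68 kHz, folds to fs − 47.4 kHz = 5.96 kHz.
200.68 kHz mod fs = 40.6 kHz.
40.6 kHz > fs/2 = 26.68 kHz, folds to fs − 40.6 kHz = 12.76 kHz.
47.4 kHz and 59.32 kHz both map to 5.96 kHz.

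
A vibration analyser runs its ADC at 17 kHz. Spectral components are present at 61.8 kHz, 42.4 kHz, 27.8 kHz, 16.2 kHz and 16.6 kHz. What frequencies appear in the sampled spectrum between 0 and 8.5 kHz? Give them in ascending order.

fs/2 = 8.5 kHz.
61.8 kHz mod fs = 10.8 kHz.
10.8 kHz > fs/2 = 8.5 kHz, folds to fs − 10.8 kHz = 6.2 kHz.
42.4 kHz mod fs = 8.4 kHz.
8.4 kHz ≤ fs/2 = 8.5 kHz, appears at 8.4 kHz.
27.8 kHz mod fs = 10.8 kHz.
10.8 kHz > fs/2 = 8.5 kHz, folds to fs − 10.8 kHz = 6.2 kHz.
16.2 kHz > fs/2 = 8.5 kHz, folds to fs − 16.2 kHz = 0.8 kHz.
16.6 kHz > fs/2 = 8.5 kHz, folds to fs − 16.6 kHz = 0.4 kHz.
Distinct values: {0.4 kHz, 0.8 kHz, 6.2 kHz, 8.4 kHz}.

0.4 kHz, 0.8 kHz, 6.2 kHz, 8.4 kHz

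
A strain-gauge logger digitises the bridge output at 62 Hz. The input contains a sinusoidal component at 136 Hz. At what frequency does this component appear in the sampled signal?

12 Hz

136 Hz mod fs = 12 Hz.
12 Hz ≤ fs/2 = 31 Hz, appears at 12 Hz.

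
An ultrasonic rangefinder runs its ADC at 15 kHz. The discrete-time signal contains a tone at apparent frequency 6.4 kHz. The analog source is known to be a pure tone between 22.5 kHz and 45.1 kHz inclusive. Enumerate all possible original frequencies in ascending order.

Frequencies that alias to 6.4 kHz are k·fs ± 6.4 kHz for integer k ≥ 0.
k=0: 6.4 kHz.
k=1: 8.6 kHz, 21.4 kHz.
k=2: 23.6 kHz, 36.4 kHz.
k=3: 38.6 kHz, 51.4 kHz.
k=4: 53.6 kHz, 66.4 kHz.
Within [22.5 kHz, 45.1 kHz]: 23.6 kHz, 36.4 kHz, 38.6 kHz.

23.6 kHz, 36.4 kHz, 38.6 kHz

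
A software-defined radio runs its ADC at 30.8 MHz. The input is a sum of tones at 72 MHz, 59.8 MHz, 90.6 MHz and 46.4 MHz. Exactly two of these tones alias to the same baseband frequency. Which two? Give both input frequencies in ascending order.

fs/2 = 15.4 MHz.
72 MHz mod fs = 10.4 MHz.
10.4 MHz ≤ fs/2 = 15.4 MHz, appears at 10.4 MHz.
59.8 MHz mod fs = 29 MHz.
29 MHz > fs/2 = 15.4 MHz, folds to fs − 29 MHz = 1.8 MHz.
90.6 MHz mod fs = 29 MHz.
29 MHz > fs/2 = 15.4 MHz, folds to fs − 29 MHz = 1.8 MHz.
46.4 MHz mod fs = 15.6 MHz.
15.6 MHz > fs/2 = 15.4 MHz, folds to fs − 15.6 MHz = 15.2 MHz.
59.8 MHz and 90.6 MHz both map to 1.8 MHz.

59.8 MHz, 90.6 MHz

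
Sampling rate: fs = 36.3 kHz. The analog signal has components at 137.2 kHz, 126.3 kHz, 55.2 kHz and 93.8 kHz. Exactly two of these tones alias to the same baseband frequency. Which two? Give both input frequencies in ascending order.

fs/2 = 18.15 kHz.
137.2 kHz mod fs = 28.3 kHz.
28.3 kHz > fs/2 = 18.15 kHz, folds to fs − 28.3 kHz = 8 kHz.
126.3 kHz mod fs = 17.4 kHz.
17.4 kHz ≤ fs/2 = 18.15 kHz, appears at 17.4 kHz.
55.2 kHz mod fs = 18.9 kHz.
18.9 kHz > fs/2 = 18.15 kHz, folds to fs − 18.9 kHz = 17.4 kHz.
93.8 kHz mod fs = 21.2 kHz.
21.2 kHz > fs/2 = 18.15 kHz, folds to fs − 21.2 kHz = 15.1 kHz.
55.2 kHz and 126.3 kHz both map to 17.4 kHz.

55.2 kHz, 126.3 kHz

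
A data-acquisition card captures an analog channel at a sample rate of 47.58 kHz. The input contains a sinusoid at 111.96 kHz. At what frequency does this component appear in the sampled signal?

111.96 kHz mod fs = 16.8 kHz.
16.8 kHz ≤ fs/2 = 23.79 kHz, appears at 16.8 kHz.

16.8 kHz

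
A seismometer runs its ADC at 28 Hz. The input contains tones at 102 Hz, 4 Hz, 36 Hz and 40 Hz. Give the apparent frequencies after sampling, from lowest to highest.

fs/2 = 14 Hz.
102 Hz mod fs = 18 Hz.
18 Hz > fs/2 = 14 Hz, folds to fs − 18 Hz = 10 Hz.
4 Hz ≤ fs/2 = 14 Hz, passes unchanged.
36 Hz mod fs = 8 Hz.
8 Hz ≤ fs/2 = 14 Hz, appears at 8 Hz.
40 Hz mod fs = 12 Hz.
12 Hz ≤ fs/2 = 14 Hz, appears at 12 Hz.
Distinct values: {4 Hz, 8 Hz, 10 Hz, 12 Hz}.

4 Hz, 8 Hz, 10 Hz, 12 Hz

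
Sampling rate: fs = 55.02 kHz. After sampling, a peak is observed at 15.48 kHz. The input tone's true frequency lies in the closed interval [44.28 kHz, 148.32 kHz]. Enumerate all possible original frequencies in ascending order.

70.5 kHz, 94.56 kHz, 125.52 kHz

Frequencies that alias to 15.48 kHz are k·fs ± 15.48 kHz for integer k ≥ 0.
k=0: 15.48 kHz.
k=1: 39.54 kHz, 70.5 kHz.
k=2: 94.56 kHz, 125.52 kHz.
k=3: 149.58 kHz, 180.54 kHz.
Within [44.28 kHz, 148.32 kHz]: 70.5 kHz, 94.56 kHz, 125.52 kHz.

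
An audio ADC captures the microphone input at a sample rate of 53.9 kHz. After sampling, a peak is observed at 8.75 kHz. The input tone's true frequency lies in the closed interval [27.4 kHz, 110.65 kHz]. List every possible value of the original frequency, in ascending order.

45.15 kHz, 62.65 kHz, 99.05 kHz

Frequencies that alias to 8.75 kHz are k·fs ± 8.75 kHz for integer k ≥ 0.
k=0: 8.75 kHz.
k=1: 45.15 kHz, 62.65 kHz.
k=2: 99.05 kHz, 116.55 kHz.
k=3: 152.95 kHz, 170.45 kHz.
Within [27.4 kHz, 110.65 kHz]: 45.15 kHz, 62.65 kHz, 99.05 kHz.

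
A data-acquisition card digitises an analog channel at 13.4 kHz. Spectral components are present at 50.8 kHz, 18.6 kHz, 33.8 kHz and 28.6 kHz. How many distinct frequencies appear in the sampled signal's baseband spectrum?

4

fs/2 = 6.7 kHz.
50.8 kHz mod fs = 10.6 kHz.
10.6 kHz > fs/2 = 6.7 kHz, folds to fs − 10.6 kHz = 2.8 kHz.
18.6 kHz mod fs = 5.2 kHz.
5.2 kHz ≤ fs/2 = 6.7 kHz, appears at 5.2 kHz.
33.8 kHz mod fs = 7 kHz.
7 kHz > fs/2 = 6.7 kHz, folds to fs − 7 kHz = 6.4 kHz.
28.6 kHz mod fs = 1.8 kHz.
1.8 kHz ≤ fs/2 = 6.7 kHz, appears at 1.8 kHz.
Distinct values: {1.8 kHz, 2.8 kHz, 5.2 kHz, 6.4 kHz} → 4.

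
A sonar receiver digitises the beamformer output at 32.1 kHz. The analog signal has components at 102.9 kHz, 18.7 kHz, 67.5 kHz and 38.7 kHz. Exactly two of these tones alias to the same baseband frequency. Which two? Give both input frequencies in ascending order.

fs/2 = 16.05 kHz.
102.9 kHz mod fs = 6.6 kHz.
6.6 kHz ≤ fs/2 = 16.05 kHz, appears at 6.6 kHz.
18.7 kHz > fs/2 = 16.05 kHz, folds to fs − 18.7 kHz = 13.4 kHz.
67.5 kHz mod fs = 3.3 kHz.
3.3 kHz ≤ fs/2 = 16.05 kHz, appears at 3.3 kHz.
38.7 kHz mod fs = 6.6 kHz.
6.6 kHz ≤ fs/2 = 16.05 kHz, appears at 6.6 kHz.
38.7 kHz and 102.9 kHz both map to 6.6 kHz.

38.7 kHz, 102.9 kHz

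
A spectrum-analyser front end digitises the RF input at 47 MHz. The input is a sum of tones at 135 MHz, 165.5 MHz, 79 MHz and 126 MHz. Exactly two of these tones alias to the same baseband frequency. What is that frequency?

15 MHz

fs/2 = 23.5 MHz.
135 MHz mod fs = 41 MHz.
41 MHz > fs/2 = 23.5 MHz, folds to fs − 41 MHz = 6 MHz.
165.5 MHz mod fs = 24.5 MHz.
24.5 MHz > fs/2 = 23.5 MHz, folds to fs − 24.5 MHz = 22.5 MHz.
79 MHz mod fs = 32 MHz.
32 MHz > fs/2 = 23.5 MHz, folds to fs − 32 MHz = 15 MHz.
126 MHz mod fs = 32 MHz.
32 MHz > fs/2 = 23.5 MHz, folds to fs − 32 MHz = 15 MHz.
79 MHz and 126 MHz both map to 15 MHz.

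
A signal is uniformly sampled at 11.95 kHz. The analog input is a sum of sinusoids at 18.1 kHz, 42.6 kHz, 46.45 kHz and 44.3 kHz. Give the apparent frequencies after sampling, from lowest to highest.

fs/2 = 5.975 kHz.
18.1 kHz mod fs = 6.15 kHz.
6.15 kHz > fs/2 = 5.975 kHz, folds to fs − 6.15 kHz = 5.8 kHz.
42.6 kHz mod fs = 6.75 kHz.
6.75 kHz > fs/2 = 5.975 kHz, folds to fs − 6.75 kHz = 5.2 kHz.
46.45 kHz mod fs = 10.6 kHz.
10.6 kHz > fs/2 = 5.975 kHz, folds to fs − 10.6 kHz = 1.35 kHz.
44.3 kHz mod fs = 8.45 kHz.
8.45 kHz > fs/2 = 5.975 kHz, folds to fs − 8.45 kHz = 3.5 kHz.
Distinct values: {1.35 kHz, 3.5 kHz, 5.2 kHz, 5.8 kHz}.

1.35 kHz, 3.5 kHz, 5.2 kHz, 5.8 kHz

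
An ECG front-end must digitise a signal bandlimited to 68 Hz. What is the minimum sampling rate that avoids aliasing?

Nyquist rate = 2 × 68 Hz = 136 Hz.

136 Hz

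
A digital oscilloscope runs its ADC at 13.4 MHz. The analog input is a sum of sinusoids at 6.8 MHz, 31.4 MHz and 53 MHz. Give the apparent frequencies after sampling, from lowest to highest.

fs/2 = 6.7 MHz.
6.8 MHz > fs/2 = 6.7 MHz, folds to fs − 6.8 MHz = 6.6 MHz.
31.4 MHz mod fs = 4.6 MHz.
4.6 MHz ≤ fs/2 = 6.7 MHz, appears at 4.6 MHz.
53 MHz mod fs = 12.8 MHz.
12.8 MHz > fs/2 = 6.7 MHz, folds to fs − 12.8 MHz = 0.6 MHz.
Distinct values: {0.6 MHz, 4.6 MHz, 6.6 MHz}.

0.6 MHz, 4.6 MHz, 6.6 MHz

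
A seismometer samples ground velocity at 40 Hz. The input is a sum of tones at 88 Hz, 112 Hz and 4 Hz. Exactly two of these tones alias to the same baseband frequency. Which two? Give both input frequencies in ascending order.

88 Hz, 112 Hz

fs/2 = 20 Hz.
88 Hz mod fs = 8 Hz.
8 Hz ≤ fs/2 = 20 Hz, appears at 8 Hz.
112 Hz mod fs = 32 Hz.
32 Hz > fs/2 = 20 Hz, folds to fs − 32 Hz = 8 Hz.
4 Hz ≤ fs/2 = 20 Hz, passes unchanged.
88 Hz and 112 Hz both map to 8 Hz.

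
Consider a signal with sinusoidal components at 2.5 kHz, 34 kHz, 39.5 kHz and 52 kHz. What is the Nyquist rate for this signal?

104 kHz

Highest-frequency component: 52 kHz.
Nyquist rate = 2 × 52 kHz = 104 kHz.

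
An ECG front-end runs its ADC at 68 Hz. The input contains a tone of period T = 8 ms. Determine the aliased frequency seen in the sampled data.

11 Hz

T = 8 ms → f = 1/T = 125 Hz.
125 Hz mod fs = 57 Hz.
57 Hz > fs/2 = 34 Hz, folds to fs − 57 Hz = 11 Hz.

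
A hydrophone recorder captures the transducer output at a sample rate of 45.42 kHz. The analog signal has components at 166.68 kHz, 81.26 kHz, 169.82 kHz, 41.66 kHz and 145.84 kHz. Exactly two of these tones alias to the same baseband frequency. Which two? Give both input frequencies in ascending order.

fs/2 = 22.71 kHz.
166.68 kHz mod fs = 30.42 kHz.
30.42 kHz > fs/2 = 22.71 kHz, folds to fs − 30.42 kHz = 15 kHz.
81.26 kHz mod fs = 35.84 kHz.
35.84 kHz > fs/2 = 22.71 kHz, folds to fs − 35.84 kHz = 9.58 kHz.
169.82 kHz mod fs = 33.56 kHz.
33.56 kHz > fs/2 = 22.71 kHz, folds to fs − 33.56 kHz = 11.86 kHz.
41.66 kHz > fs/2 = 22.71 kHz, folds to fs − 41.66 kHz = 3.76 kHz.
145.84 kHz mod fs = 9.58 kHz.
9.58 kHz ≤ fs/2 = 22.71 kHz, appears at 9.58 kHz.
81.26 kHz and 145.84 kHz both map to 9.58 kHz.

81.26 kHz, 145.84 kHz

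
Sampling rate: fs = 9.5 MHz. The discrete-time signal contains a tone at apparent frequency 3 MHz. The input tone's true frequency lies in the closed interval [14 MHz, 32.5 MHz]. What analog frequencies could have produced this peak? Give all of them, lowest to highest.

16 MHz, 22 MHz, 25.5 MHz, 31.5 MHz

Frequencies that alias to 3 MHz are k·fs ± 3 MHz for integer k ≥ 0.
k=0: 3 MHz.
k=1: 6.5 MHz, 12.5 MHz.
k=2: 16 MHz, 22 MHz.
k=3: 25.5 MHz, 31.5 MHz.
k=4: 35 MHz, 41 MHz.
Within [14 MHz, 32.5 MHz]: 16 MHz, 22 MHz, 25.5 MHz, 31.5 MHz.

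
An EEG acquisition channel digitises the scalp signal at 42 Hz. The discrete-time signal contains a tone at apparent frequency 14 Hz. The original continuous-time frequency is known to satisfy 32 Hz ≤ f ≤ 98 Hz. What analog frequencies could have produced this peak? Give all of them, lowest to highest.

Frequencies that alias to 14 Hz are k·fs ± 14 Hz for integer k ≥ 0.
k=0: 14 Hz.
k=1: 28 Hz, 56 Hz.
k=2: 70 Hz, 98 Hz.
k=3: 112 Hz, 140 Hz.
Within [32 Hz, 98 Hz]: 56 Hz, 70 Hz, 98 Hz.

56 Hz, 70 Hz, 98 Hz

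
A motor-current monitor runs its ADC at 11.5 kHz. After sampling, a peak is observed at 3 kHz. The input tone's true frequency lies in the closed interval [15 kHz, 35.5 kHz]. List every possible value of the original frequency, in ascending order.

Frequencies that alias to 3 kHz are k·fs ± 3 kHz for integer k ≥ 0.
k=0: 3 kHz.
k=1: 8.5 kHz, 14.5 kHz.
k=2: 20 kHz, 26 kHz.
k=3: 31.5 kHz, 37.5 kHz.
k=4: 43 kHz, 49 kHz.
Within [15 kHz, 35.5 kHz]: 20 kHz, 26 kHz, 31.5 kHz.

20 kHz, 26 kHz, 31.5 kHz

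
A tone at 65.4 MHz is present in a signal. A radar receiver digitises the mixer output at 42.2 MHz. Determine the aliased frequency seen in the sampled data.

19 MHz

65.4 MHz mod fs = 23.2 MHz.
23.2 MHz > fs/2 = 21.1 MHz, folds to fs − 23.2 MHz = 19 MHz.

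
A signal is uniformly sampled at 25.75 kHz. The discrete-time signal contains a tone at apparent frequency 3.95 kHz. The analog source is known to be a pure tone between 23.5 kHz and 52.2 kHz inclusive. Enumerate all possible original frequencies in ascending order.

Frequencies that alias to 3.95 kHz are k·fs ± 3.95 kHz for integer k ≥ 0.
k=0: 3.95 kHz.
k=1: 21.8 kHz, 29.7 kHz.
k=2: 47.55 kHz, 55.45 kHz.
k=3: 73.3 kHz, 81.2 kHz.
Within [23.5 kHz, 52.2 kHz]: 29.7 kHz, 47.55 kHz.

29.7 kHz, 47.55 kHz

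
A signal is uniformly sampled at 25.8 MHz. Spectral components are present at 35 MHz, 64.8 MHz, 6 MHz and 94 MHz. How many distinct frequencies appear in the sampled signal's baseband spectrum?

fs/2 = 12.9 MHz.
35 MHz mod fs = 9.2 MHz.
9.2 MHz ≤ fs/2 = 12.9 MHz, appears at 9.2 MHz.
64.8 MHz mod fs = 13.2 MHz.
13.2 MHz > fs/2 = 12.9 MHz, folds to fs − 13.2 MHz = 12.6 MHz.
6 MHz ≤ fs/2 = 12.9 MHz, passes unchanged.
94 MHz mod fs = 16.6 MHz.
16.6 MHz > fs/2 = 12.9 MHz, folds to fs − 16.6 MHz = 9.2 MHz.
Distinct values: {6 MHz, 9.2 MHz, 12.6 MHz} → 3.

3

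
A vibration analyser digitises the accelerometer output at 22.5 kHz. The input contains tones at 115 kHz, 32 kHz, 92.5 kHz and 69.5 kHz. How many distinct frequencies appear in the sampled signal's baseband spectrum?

fs/2 = 11.25 kHz.
115 kHz mod fs = 2.5 kHz.
2.5 kHz ≤ fs/2 = 11.25 kHz, appears at 2.5 kHz.
32 kHz mod fs = 9.5 kHz.
9.5 kHz ≤ fs/2 = 11.25 kHz, appears at 9.5 kHz.
92.5 kHz mod fs = 2.5 kHz.
2.5 kHz ≤ fs/2 = 11.25 kHz, appears at 2.5 kHz.
69.5 kHz mod fs = 2 kHz.
2 kHz ≤ fs/2 = 11.25 kHz, appears at 2 kHz.
Distinct values: {2 kHz, 2.5 kHz, 9.5 kHz} → 3.

3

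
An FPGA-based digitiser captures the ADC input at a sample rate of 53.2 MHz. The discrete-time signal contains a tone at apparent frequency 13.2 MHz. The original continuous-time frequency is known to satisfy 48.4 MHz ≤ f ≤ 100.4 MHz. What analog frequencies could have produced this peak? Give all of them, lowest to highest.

Frequencies that alias to 13.2 MHz are k·fs ± 13.2 MHz for integer k ≥ 0.
k=0: 13.2 MHz.
k=1: 40 MHz, 66.4 MHz.
k=2: 93.2 MHz, 119.6 MHz.
k=3: 146.4 MHz, 172.8 MHz.
Within [48.4 MHz, 100.4 MHz]: 66.4 MHz, 93.2 MHz.

66.4 MHz, 93.2 MHz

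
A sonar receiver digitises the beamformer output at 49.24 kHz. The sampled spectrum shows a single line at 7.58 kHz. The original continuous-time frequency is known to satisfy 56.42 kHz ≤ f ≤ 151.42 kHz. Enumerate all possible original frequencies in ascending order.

56.82 kHz, 90.9 kHz, 106.06 kHz, 140.14 kHz

Frequencies that alias to 7.58 kHz are k·fs ± 7.58 kHz for integer k ≥ 0.
k=0: 7.58 kHz.
k=1: 41.66 kHz, 56.82 kHz.
k=2: 90.9 kHz, 106.06 kHz.
k=3: 140.14 kHz, 155.3 kHz.
k=4: 189.38 kHz, 204.54 kHz.
Within [56.42 kHz, 151.42 kHz]: 56.82 kHz, 90.9 kHz, 106.06 kHz, 140.14 kHz.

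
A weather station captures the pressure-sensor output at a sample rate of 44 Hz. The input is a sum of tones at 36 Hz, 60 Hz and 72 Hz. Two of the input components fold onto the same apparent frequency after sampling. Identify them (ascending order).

60 Hz, 72 Hz

fs/2 = 22 Hz.
36 Hz > fs/2 = 22 Hz, folds to fs − 36 Hz = 8 Hz.
60 Hz mod fs = 16 Hz.
16 Hz ≤ fs/2 = 22 Hz, appears at 16 Hz.
72 Hz mod fs = 28 Hz.
28 Hz > fs/2 = 22 Hz, folds to fs − 28 Hz = 16 Hz.
60 Hz and 72 Hz both map to 16 Hz.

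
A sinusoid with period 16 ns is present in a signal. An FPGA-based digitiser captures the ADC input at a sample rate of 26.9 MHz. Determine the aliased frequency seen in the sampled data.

8.7 MHz

T = 16 ns → f = 1/T = 62.5 MHz.
62.5 MHz mod fs = 8.7 MHz.
8.7 MHz ≤ fs/2 = 13.45 MHz, appears at 8.7 MHz.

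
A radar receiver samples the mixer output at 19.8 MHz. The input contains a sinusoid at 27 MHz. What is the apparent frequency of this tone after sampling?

27 MHz mod fs = 7.2 MHz.
7.2 MHz ≤ fs/2 = 9.9 MHz, appears at 7.2 MHz.

7.2 MHz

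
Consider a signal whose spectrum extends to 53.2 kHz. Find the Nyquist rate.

106.4 kHz

Nyquist rate = 2 × 53.2 kHz = 106.4 kHz.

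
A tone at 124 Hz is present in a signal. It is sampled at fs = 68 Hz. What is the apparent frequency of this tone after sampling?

12 Hz

124 Hz mod fs = 56 Hz.
56 Hz > fs/2 = 34 Hz, folds to fs − 56 Hz = 12 Hz.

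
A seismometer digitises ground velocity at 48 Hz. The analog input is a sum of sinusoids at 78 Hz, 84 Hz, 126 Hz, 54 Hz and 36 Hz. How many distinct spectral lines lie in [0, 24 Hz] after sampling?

3

fs/2 = 24 Hz.
78 Hz mod fs = 30 Hz.
30 Hz > fs/2 = 24 Hz, folds to fs − 30 Hz = 18 Hz.
84 Hz mod fs = 36 Hz.
36 Hz > fs/2 = 24 Hz, folds to fs − 36 Hz = 12 Hz.
126 Hz mod fs = 30 Hz.
30 Hz > fs/2 = 24 Hz, folds to fs − 30 Hz = 18 Hz.
54 Hz mod fs = 6 Hz.
6 Hz ≤ fs/2 = 24 Hz, appears at 6 Hz.
36 Hz > fs/2 = 24 Hz, folds to fs − 36 Hz = 12 Hz.
Distinct values: {6 Hz, 12 Hz, 18 Hz} → 3.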